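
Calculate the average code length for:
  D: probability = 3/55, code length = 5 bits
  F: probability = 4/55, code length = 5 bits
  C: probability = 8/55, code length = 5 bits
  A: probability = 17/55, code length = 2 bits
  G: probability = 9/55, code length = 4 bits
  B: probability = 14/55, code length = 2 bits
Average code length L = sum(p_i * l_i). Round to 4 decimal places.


Weighted contributions p_i * l_i:
  D: (3/55) * 5 = 15/55
  F: (4/55) * 5 = 20/55
  C: (8/55) * 5 = 40/55
  A: (17/55) * 2 = 34/55
  G: (9/55) * 4 = 36/55
  B: (14/55) * 2 = 28/55
Sum = (15 + 20 + 40 + 34 + 36 + 28)/55 = 173/55

L = 173/55 = 3.1455 bits/symbol


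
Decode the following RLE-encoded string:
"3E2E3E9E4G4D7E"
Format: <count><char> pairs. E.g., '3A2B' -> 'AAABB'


Expanding each <count><char> pair:
  3E -> 'EEE'
  2E -> 'EE'
  3E -> 'EEE'
  9E -> 'EEEEEEEEE'
  4G -> 'GGGG'
  4D -> 'DDDD'
  7E -> 'EEEEEEE'

Decoded = EEEEEEEEEEEEEEEEEGGGGDDDDEEEEEEE


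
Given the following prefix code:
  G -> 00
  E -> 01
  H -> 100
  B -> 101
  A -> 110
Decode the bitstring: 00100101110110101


Decoding step by step:
Bits 00 -> G
Bits 100 -> H
Bits 101 -> B
Bits 110 -> A
Bits 110 -> A
Bits 101 -> B


Decoded message: GHBAAB


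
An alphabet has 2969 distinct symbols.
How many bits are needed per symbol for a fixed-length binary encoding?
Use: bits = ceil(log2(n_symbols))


log2(2969) = 11.5358
Bracket: 2^11 = 2048 < 2969 <= 2^12 = 4096
So ceil(log2(2969)) = 12

bits = ceil(log2(2969)) = ceil(11.5358) = 12 bits


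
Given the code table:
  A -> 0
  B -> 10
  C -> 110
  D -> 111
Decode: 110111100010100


Decoding:
110 -> C
111 -> D
10 -> B
0 -> A
0 -> A
10 -> B
10 -> B
0 -> A


Result: CDBAABBA


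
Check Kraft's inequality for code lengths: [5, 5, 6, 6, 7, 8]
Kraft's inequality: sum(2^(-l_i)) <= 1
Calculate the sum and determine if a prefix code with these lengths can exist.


Sum = 2^(-5) + 2^(-5) + 2^(-6) + 2^(-6) + 2^(-7) + 2^(-8)
    = 0.03125 + 0.03125 + 0.015625 + 0.015625 + 0.0078125 + 0.00390625
    = 27/256 = 0.10546875
Since 0.10546875 <= 1, Kraft's inequality IS satisfied.
A prefix code with these lengths CAN exist.

Kraft sum = 0.10546875. Satisfied.


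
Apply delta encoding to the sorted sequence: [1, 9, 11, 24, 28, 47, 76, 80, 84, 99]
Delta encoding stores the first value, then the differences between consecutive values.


First value: 1
Deltas:
  9 - 1 = 8
  11 - 9 = 2
  24 - 11 = 13
  28 - 24 = 4
  47 - 28 = 19
  76 - 47 = 29
  80 - 76 = 4
  84 - 80 = 4
  99 - 84 = 15


Delta encoded: [1, 8, 2, 13, 4, 19, 29, 4, 4, 15]


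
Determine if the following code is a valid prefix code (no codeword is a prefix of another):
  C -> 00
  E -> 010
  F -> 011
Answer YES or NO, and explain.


Checking each pair (does one codeword prefix another?):
  C='00' vs E='010': no prefix
  C='00' vs F='011': no prefix
  E='010' vs C='00': no prefix
  E='010' vs F='011': no prefix
  F='011' vs C='00': no prefix
  F='011' vs E='010': no prefix
No violation found over all pairs.

YES -- this is a valid prefix code. No codeword is a prefix of any other codeword.


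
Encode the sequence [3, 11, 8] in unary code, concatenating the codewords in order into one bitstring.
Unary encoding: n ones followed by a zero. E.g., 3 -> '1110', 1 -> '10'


Encode each number as n ones followed by a terminating 0:
  3 -> 1110 (4 bits)
  11 -> 111111111110 (12 bits)
  8 -> 111111110 (9 bits)
Total length = 4 + 12 + 9 = 25 bits.

Unary([3, 11, 8]) = 1110111111111110111111110 (25 bits)


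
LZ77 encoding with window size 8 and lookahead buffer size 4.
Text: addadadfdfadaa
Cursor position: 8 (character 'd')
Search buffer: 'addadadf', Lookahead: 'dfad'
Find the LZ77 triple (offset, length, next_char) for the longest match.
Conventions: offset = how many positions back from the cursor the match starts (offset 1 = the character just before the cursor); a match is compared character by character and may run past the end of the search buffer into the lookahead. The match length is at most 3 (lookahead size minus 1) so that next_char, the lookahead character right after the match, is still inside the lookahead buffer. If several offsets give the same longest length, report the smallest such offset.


Try each offset into the search buffer:
  offset=1 (pos 7, char 'f'): match length 0
  offset=2 (pos 6, char 'd'): match length 2
  offset=3 (pos 5, char 'a'): match length 0
  offset=4 (pos 4, char 'd'): match length 1
  offset=5 (pos 3, char 'a'): match length 0
  offset=6 (pos 2, char 'd'): match length 1
  offset=7 (pos 1, char 'd'): match length 1
  offset=8 (pos 0, char 'a'): match length 0
Longest match has length 2 at offset 2.
next_char = character at position 8 + 2 = 10 -> 'a'

Best match: offset=2, length=2 (matching 'df' starting at position 6)
LZ77 triple: (2, 2, 'a')


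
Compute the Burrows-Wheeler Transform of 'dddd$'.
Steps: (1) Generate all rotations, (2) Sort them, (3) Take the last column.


Rotations (sorted):
  0: $dddd -> last char: d
  1: d$ddd -> last char: d
  2: dd$dd -> last char: d
  3: ddd$d -> last char: d
  4: dddd$ -> last char: $


BWT = dddd$


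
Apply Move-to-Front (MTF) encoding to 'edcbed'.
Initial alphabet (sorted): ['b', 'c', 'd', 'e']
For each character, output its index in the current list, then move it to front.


MTF encoding:
'e': index 3 in ['b', 'c', 'd', 'e'] -> ['e', 'b', 'c', 'd']
'd': index 3 in ['e', 'b', 'c', 'd'] -> ['d', 'e', 'b', 'c']
'c': index 3 in ['d', 'e', 'b', 'c'] -> ['c', 'd', 'e', 'b']
'b': index 3 in ['c', 'd', 'e', 'b'] -> ['b', 'c', 'd', 'e']
'e': index 3 in ['b', 'c', 'd', 'e'] -> ['e', 'b', 'c', 'd']
'd': index 3 in ['e', 'b', 'c', 'd'] -> ['d', 'e', 'b', 'c']


Output: [3, 3, 3, 3, 3, 3]


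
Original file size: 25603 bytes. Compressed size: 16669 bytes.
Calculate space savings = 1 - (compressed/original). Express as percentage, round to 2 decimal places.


ratio = compressed/original = 16669/25603 = 0.651057
savings = 1 - ratio = 1 - 0.651057 = 0.348943
as a percentage: 0.348943 * 100 = 34.89%

Space savings = 1 - 16669/25603 = 34.89%


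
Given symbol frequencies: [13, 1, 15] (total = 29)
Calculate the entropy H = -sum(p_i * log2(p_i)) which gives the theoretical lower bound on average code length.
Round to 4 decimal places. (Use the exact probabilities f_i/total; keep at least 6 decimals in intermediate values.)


Per-symbol terms -p_i * log2(p_i) with p_i = f_i/29:
  p = 13/29 = 0.448276: log2(p) = -1.157541, -p*log2(p) = 0.518898
  p = 1/29 = 0.034483: log2(p) = -4.857981, -p*log2(p) = 0.167517
  p = 15/29 = 0.517241: log2(p) = -0.951090, -p*log2(p) = 0.491943
H = 0.518898 + 0.167517 + 0.491943 = 1.178358

H = 1.1784 bits/symbol


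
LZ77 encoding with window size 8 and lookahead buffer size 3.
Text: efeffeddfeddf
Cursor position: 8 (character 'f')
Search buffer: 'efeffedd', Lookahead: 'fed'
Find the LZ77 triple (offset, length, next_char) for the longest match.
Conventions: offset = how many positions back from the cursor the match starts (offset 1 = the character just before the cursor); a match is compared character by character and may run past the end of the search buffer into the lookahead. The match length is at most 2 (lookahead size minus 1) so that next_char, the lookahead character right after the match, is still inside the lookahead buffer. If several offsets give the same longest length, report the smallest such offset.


Try each offset into the search buffer:
  offset=1 (pos 7, char 'd'): match length 0
  offset=2 (pos 6, char 'd'): match length 0
  offset=3 (pos 5, char 'e'): match length 0
  offset=4 (pos 4, char 'f'): match length 2
  offset=5 (pos 3, char 'f'): match length 1
  offset=6 (pos 2, char 'e'): match length 0
  offset=7 (pos 1, char 'f'): match length 2
  offset=8 (pos 0, char 'e'): match length 0
Longest match has length 2, found at offsets 4, 7; take the smallest, offset 4.
next_char = character at position 8 + 2 = 10 -> 'd'

Best match: offset=4, length=2 (matching 'fe' starting at position 4)
LZ77 triple: (4, 2, 'd')


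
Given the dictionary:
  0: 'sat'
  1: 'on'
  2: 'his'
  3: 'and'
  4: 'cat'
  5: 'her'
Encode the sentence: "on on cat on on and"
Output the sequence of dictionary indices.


Look up each word in the dictionary:
  'on' -> 1
  'on' -> 1
  'cat' -> 4
  'on' -> 1
  'on' -> 1
  'and' -> 3

Encoded: [1, 1, 4, 1, 1, 3]


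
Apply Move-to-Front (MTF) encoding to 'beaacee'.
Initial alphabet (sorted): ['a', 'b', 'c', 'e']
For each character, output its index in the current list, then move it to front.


MTF encoding:
'b': index 1 in ['a', 'b', 'c', 'e'] -> ['b', 'a', 'c', 'e']
'e': index 3 in ['b', 'a', 'c', 'e'] -> ['e', 'b', 'a', 'c']
'a': index 2 in ['e', 'b', 'a', 'c'] -> ['a', 'e', 'b', 'c']
'a': index 0 in ['a', 'e', 'b', 'c'] -> ['a', 'e', 'b', 'c']
'c': index 3 in ['a', 'e', 'b', 'c'] -> ['c', 'a', 'e', 'b']
'e': index 2 in ['c', 'a', 'e', 'b'] -> ['e', 'c', 'a', 'b']
'e': index 0 in ['e', 'c', 'a', 'b'] -> ['e', 'c', 'a', 'b']


Output: [1, 3, 2, 0, 3, 2, 0]


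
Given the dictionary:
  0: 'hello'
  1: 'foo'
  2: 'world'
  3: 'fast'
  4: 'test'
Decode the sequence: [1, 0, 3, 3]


Look up each index in the dictionary:
  1 -> 'foo'
  0 -> 'hello'
  3 -> 'fast'
  3 -> 'fast'

Decoded: "foo hello fast fast"


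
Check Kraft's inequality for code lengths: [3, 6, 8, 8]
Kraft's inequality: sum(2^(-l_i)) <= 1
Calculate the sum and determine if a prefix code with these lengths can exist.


Sum = 2^(-3) + 2^(-6) + 2^(-8) + 2^(-8)
    = 0.125 + 0.015625 + 0.00390625 + 0.00390625
    = 38/256 = 0.1484375
Since 0.1484375 <= 1, Kraft's inequality IS satisfied.
A prefix code with these lengths CAN exist.

Kraft sum = 0.1484375. Satisfied.


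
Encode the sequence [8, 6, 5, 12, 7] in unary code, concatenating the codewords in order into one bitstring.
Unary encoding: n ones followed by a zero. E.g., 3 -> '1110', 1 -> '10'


Encode each number as n ones followed by a terminating 0:
  8 -> 111111110 (9 bits)
  6 -> 1111110 (7 bits)
  5 -> 111110 (6 bits)
  12 -> 1111111111110 (13 bits)
  7 -> 11111110 (8 bits)
Total length = 9 + 7 + 6 + 13 + 8 = 43 bits.

Unary([8, 6, 5, 12, 7]) = 1111111101111110111110111111111111011111110 (43 bits)


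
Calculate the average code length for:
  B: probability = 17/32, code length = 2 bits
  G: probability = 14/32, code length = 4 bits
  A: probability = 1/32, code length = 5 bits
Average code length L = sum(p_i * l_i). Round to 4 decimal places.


Weighted contributions p_i * l_i:
  B: (17/32) * 2 = 34/32
  G: (14/32) * 4 = 56/32
  A: (1/32) * 5 = 5/32
Sum = (34 + 56 + 5)/32 = 95/32

L = 95/32 = 2.9688 bits/symbol


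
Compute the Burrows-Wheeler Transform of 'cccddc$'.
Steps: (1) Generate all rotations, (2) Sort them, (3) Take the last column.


Rotations (sorted):
  0: $cccddc -> last char: c
  1: c$cccdd -> last char: d
  2: cccddc$ -> last char: $
  3: ccddc$c -> last char: c
  4: cddc$cc -> last char: c
  5: dc$cccd -> last char: d
  6: ddc$ccc -> last char: c


BWT = cd$ccdc


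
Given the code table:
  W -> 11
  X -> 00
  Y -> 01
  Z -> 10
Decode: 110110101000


Decoding:
11 -> W
01 -> Y
10 -> Z
10 -> Z
10 -> Z
00 -> X


Result: WYZZZX


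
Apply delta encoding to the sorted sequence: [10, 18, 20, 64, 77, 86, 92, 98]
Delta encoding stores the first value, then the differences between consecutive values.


First value: 10
Deltas:
  18 - 10 = 8
  20 - 18 = 2
  64 - 20 = 44
  77 - 64 = 13
  86 - 77 = 9
  92 - 86 = 6
  98 - 92 = 6


Delta encoded: [10, 8, 2, 44, 13, 9, 6, 6]


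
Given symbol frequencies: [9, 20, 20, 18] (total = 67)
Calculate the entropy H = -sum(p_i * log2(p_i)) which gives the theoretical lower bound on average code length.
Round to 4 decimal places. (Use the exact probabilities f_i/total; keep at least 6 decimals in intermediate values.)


Per-symbol terms -p_i * log2(p_i) with p_i = f_i/67:
  p = 9/67 = 0.134328: log2(p) = -2.896164, -p*log2(p) = 0.389037
  p = 20/67 = 0.298507: log2(p) = -1.744161, -p*log2(p) = 0.520645
  p = 20/67 = 0.298507: log2(p) = -1.744161, -p*log2(p) = 0.520645
  p = 18/67 = 0.268657: log2(p) = -1.896164, -p*log2(p) = 0.509417
H = 0.389037 + 0.520645 + 0.520645 + 0.509417 = 1.939744

H = 1.9397 bits/symbol


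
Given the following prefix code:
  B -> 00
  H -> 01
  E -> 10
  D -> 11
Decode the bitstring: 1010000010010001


Decoding step by step:
Bits 10 -> E
Bits 10 -> E
Bits 00 -> B
Bits 00 -> B
Bits 10 -> E
Bits 01 -> H
Bits 00 -> B
Bits 01 -> H


Decoded message: EEBBEHBH


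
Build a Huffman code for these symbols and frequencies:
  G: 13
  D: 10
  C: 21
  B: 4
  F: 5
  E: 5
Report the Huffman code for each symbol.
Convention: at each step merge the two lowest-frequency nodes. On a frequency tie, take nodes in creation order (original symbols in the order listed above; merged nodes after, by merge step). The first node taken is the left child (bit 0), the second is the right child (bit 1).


Huffman tree construction:
Step 1: Merge B(4) + F(5) = 9
Step 2: Merge E(5) + (B+F)(9) = 14
Step 3: Merge D(10) + G(13) = 23
Step 4: Merge (E+(B+F))(14) + C(21) = 35
Step 5: Merge (D+G)(23) + ((E+(B+F))+C)(35) = 58
Read each symbol's code off the tree from the root (left child = 0, right child = 1).

Codes:
  G: 01 (length 2)
  D: 00 (length 2)
  C: 11 (length 2)
  B: 1010 (length 4)
  F: 1011 (length 4)
  E: 100 (length 3)
Average code length: 139/58 = 2.3966 bits/symbol


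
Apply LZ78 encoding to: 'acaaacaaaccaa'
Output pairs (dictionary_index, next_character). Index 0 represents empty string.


LZ78 encoding steps:
Dictionary: {0: ''}
Step 1: w='' (idx 0), next='a' -> output (0, 'a'), add 'a' as idx 1
Step 2: w='' (idx 0), next='c' -> output (0, 'c'), add 'c' as idx 2
Step 3: w='a' (idx 1), next='a' -> output (1, 'a'), add 'aa' as idx 3
Step 4: w='a' (idx 1), next='c' -> output (1, 'c'), add 'ac' as idx 4
Step 5: w='aa' (idx 3), next='a' -> output (3, 'a'), add 'aaa' as idx 5
Step 6: w='c' (idx 2), next='c' -> output (2, 'c'), add 'cc' as idx 6
Step 7: w='aa' (idx 3), end of input -> output (3, '')


Encoded: [(0, 'a'), (0, 'c'), (1, 'a'), (1, 'c'), (3, 'a'), (2, 'c'), (3, '')]


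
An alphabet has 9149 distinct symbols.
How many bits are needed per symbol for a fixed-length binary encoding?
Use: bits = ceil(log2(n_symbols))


log2(9149) = 13.1594
Bracket: 2^13 = 8192 < 9149 <= 2^14 = 16384
So ceil(log2(9149)) = 14

bits = ceil(log2(9149)) = ceil(13.1594) = 14 bits


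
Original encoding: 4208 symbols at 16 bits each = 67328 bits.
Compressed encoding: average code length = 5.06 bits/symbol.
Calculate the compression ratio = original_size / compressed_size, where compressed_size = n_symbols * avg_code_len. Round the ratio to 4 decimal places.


original_size = n_symbols * orig_bits = 4208 * 16 = 67328 bits
compressed_size = n_symbols * avg_code_len = 4208 * 5.06 = 21292.48 bits
ratio = original_size / compressed_size = 67328 / 21292.48 = 3.1621

Compression ratio = 3.1621


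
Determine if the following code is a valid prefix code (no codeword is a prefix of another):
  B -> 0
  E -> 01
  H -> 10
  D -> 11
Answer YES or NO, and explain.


Checking each pair (does one codeword prefix another?):
  B='0' vs E='01': prefix -- VIOLATION

NO -- this is NOT a valid prefix code. B (0) is a prefix of E (01).


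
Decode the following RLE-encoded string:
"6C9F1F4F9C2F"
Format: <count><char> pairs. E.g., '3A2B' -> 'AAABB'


Expanding each <count><char> pair:
  6C -> 'CCCCCC'
  9F -> 'FFFFFFFFF'
  1F -> 'F'
  4F -> 'FFFF'
  9C -> 'CCCCCCCCC'
  2F -> 'FF'

Decoded = CCCCCCFFFFFFFFFFFFFFCCCCCCCCCFF


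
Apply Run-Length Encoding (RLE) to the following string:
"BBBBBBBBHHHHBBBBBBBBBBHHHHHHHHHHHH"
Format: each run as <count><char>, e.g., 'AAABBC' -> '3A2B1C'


Scanning runs left to right:
  i=0: run of 'B' x 8 -> '8B'
  i=8: run of 'H' x 4 -> '4H'
  i=12: run of 'B' x 10 -> '10B'
  i=22: run of 'H' x 12 -> '12H'

RLE = 8B4H10B12H


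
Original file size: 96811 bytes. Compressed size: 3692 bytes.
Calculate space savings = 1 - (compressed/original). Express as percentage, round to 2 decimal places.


ratio = compressed/original = 3692/96811 = 0.038136
savings = 1 - ratio = 1 - 0.038136 = 0.961864
as a percentage: 0.961864 * 100 = 96.19%

Space savings = 1 - 3692/96811 = 96.19%


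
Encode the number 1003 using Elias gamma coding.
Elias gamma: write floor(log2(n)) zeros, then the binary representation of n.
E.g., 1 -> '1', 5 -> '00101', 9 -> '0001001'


num_bits = floor(log2(1003)) + 1 = 10
leading_zeros = num_bits - 1 = 9
binary(1003) = 1111101011

Elias gamma(1003) = '000000000' + '1111101011' = 0000000001111101011 (19 bits)


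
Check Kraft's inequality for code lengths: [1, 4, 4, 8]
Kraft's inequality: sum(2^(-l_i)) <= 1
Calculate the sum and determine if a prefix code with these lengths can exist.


Sum = 2^(-1) + 2^(-4) + 2^(-4) + 2^(-8)
    = 0.5 + 0.0625 + 0.0625 + 0.00390625
    = 161/256 = 0.62890625
Since 0.62890625 <= 1, Kraft's inequality IS satisfied.
A prefix code with these lengths CAN exist.

Kraft sum = 0.62890625. Satisfied.


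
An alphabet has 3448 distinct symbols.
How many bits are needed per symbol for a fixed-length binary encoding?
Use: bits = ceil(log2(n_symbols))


log2(3448) = 11.7515
Bracket: 2^11 = 2048 < 3448 <= 2^12 = 4096
So ceil(log2(3448)) = 12

bits = ceil(log2(3448)) = ceil(11.7515) = 12 bits


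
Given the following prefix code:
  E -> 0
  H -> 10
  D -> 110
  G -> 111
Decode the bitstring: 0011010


Decoding step by step:
Bits 0 -> E
Bits 0 -> E
Bits 110 -> D
Bits 10 -> H


Decoded message: EEDH


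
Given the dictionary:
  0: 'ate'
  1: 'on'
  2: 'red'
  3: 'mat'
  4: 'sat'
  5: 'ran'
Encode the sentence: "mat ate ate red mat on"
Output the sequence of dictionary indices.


Look up each word in the dictionary:
  'mat' -> 3
  'ate' -> 0
  'ate' -> 0
  'red' -> 2
  'mat' -> 3
  'on' -> 1

Encoded: [3, 0, 0, 2, 3, 1]


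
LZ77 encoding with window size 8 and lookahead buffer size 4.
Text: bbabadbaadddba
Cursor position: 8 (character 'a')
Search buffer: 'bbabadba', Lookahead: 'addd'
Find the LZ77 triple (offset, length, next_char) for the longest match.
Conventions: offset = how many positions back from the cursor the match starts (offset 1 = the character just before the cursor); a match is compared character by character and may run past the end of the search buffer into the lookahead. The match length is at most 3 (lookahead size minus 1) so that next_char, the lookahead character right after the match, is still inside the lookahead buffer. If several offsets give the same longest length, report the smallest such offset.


Try each offset into the search buffer:
  offset=1 (pos 7, char 'a'): match length 1
  offset=2 (pos 6, char 'b'): match length 0
  offset=3 (pos 5, char 'd'): match length 0
  offset=4 (pos 4, char 'a'): match length 2
  offset=5 (pos 3, char 'b'): match length 0
  offset=6 (pos 2, char 'a'): match length 1
  offset=7 (pos 1, char 'b'): match length 0
  offset=8 (pos 0, char 'b'): match length 0
Longest match has length 2 at offset 4.
next_char = character at position 8 + 2 = 10 -> 'd'

Best match: offset=4, length=2 (matching 'ad' starting at position 4)
LZ77 triple: (4, 2, 'd')


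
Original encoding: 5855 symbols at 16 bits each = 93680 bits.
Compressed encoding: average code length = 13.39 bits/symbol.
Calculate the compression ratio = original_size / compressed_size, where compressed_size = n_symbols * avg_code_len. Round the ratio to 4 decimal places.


original_size = n_symbols * orig_bits = 5855 * 16 = 93680 bits
compressed_size = n_symbols * avg_code_len = 5855 * 13.39 = 78398.45 bits
ratio = original_size / compressed_size = 93680 / 78398.45 = 1.1949

Compression ratio = 1.1949


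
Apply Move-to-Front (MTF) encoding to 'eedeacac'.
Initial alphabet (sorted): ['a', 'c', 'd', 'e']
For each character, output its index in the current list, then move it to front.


MTF encoding:
'e': index 3 in ['a', 'c', 'd', 'e'] -> ['e', 'a', 'c', 'd']
'e': index 0 in ['e', 'a', 'c', 'd'] -> ['e', 'a', 'c', 'd']
'd': index 3 in ['e', 'a', 'c', 'd'] -> ['d', 'e', 'a', 'c']
'e': index 1 in ['d', 'e', 'a', 'c'] -> ['e', 'd', 'a', 'c']
'a': index 2 in ['e', 'd', 'a', 'c'] -> ['a', 'e', 'd', 'c']
'c': index 3 in ['a', 'e', 'd', 'c'] -> ['c', 'a', 'e', 'd']
'a': index 1 in ['c', 'a', 'e', 'd'] -> ['a', 'c', 'e', 'd']
'c': index 1 in ['a', 'c', 'e', 'd'] -> ['c', 'a', 'e', 'd']


Output: [3, 0, 3, 1, 2, 3, 1, 1]


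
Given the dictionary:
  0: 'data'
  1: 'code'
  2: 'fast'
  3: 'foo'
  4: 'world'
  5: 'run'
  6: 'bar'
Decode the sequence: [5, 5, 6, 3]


Look up each index in the dictionary:
  5 -> 'run'
  5 -> 'run'
  6 -> 'bar'
  3 -> 'foo'

Decoded: "run run bar foo"


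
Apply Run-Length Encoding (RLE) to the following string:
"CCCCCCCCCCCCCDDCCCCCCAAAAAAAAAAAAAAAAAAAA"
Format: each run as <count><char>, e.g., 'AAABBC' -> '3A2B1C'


Scanning runs left to right:
  i=0: run of 'C' x 13 -> '13C'
  i=13: run of 'D' x 2 -> '2D'
  i=15: run of 'C' x 6 -> '6C'
  i=21: run of 'A' x 20 -> '20A'

RLE = 13C2D6C20A


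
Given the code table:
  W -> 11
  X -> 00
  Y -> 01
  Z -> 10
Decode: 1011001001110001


Decoding:
10 -> Z
11 -> W
00 -> X
10 -> Z
01 -> Y
11 -> W
00 -> X
01 -> Y


Result: ZWXZYWXY


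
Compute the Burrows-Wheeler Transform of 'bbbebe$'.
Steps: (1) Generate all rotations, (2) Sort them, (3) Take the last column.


Rotations (sorted):
  0: $bbbebe -> last char: e
  1: bbbebe$ -> last char: $
  2: bbebe$b -> last char: b
  3: be$bbbe -> last char: e
  4: bebe$bb -> last char: b
  5: e$bbbeb -> last char: b
  6: ebe$bbb -> last char: b


BWT = e$bebbb


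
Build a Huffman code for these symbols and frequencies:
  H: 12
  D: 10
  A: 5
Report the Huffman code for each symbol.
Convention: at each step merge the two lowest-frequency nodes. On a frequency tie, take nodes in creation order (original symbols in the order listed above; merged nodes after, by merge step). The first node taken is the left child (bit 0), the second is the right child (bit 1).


Huffman tree construction:
Step 1: Merge A(5) + D(10) = 15
Step 2: Merge H(12) + (A+D)(15) = 27
Read each symbol's code off the tree from the root (left child = 0, right child = 1).

Codes:
  H: 0 (length 1)
  D: 11 (length 2)
  A: 10 (length 2)
Average code length: 42/27 = 1.5556 bits/symbol


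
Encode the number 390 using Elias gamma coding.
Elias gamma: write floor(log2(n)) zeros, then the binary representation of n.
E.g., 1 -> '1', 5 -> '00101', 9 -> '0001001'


num_bits = floor(log2(390)) + 1 = 9
leading_zeros = num_bits - 1 = 8
binary(390) = 110000110

Elias gamma(390) = '00000000' + '110000110' = 00000000110000110 (17 bits)


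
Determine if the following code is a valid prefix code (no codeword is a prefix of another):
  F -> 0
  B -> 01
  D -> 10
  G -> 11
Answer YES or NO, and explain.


Checking each pair (does one codeword prefix another?):
  F='0' vs B='01': prefix -- VIOLATION

NO -- this is NOT a valid prefix code. F (0) is a prefix of B (01).


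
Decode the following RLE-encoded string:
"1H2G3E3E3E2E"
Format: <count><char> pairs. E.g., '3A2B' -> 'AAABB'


Expanding each <count><char> pair:
  1H -> 'H'
  2G -> 'GG'
  3E -> 'EEE'
  3E -> 'EEE'
  3E -> 'EEE'
  2E -> 'EE'

Decoded = HGGEEEEEEEEEEE


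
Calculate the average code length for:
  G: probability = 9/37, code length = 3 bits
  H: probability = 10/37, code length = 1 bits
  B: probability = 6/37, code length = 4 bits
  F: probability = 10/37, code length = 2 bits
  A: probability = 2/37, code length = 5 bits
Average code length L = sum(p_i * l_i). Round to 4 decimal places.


Weighted contributions p_i * l_i:
  G: (9/37) * 3 = 27/37
  H: (10/37) * 1 = 10/37
  B: (6/37) * 4 = 24/37
  F: (10/37) * 2 = 20/37
  A: (2/37) * 5 = 10/37
Sum = (27 + 10 + 24 + 20 + 10)/37 = 91/37

L = 91/37 = 2.4595 bits/symbol


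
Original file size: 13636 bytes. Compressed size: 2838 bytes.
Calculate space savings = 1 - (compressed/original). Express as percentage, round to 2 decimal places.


ratio = compressed/original = 2838/13636 = 0.208126
savings = 1 - ratio = 1 - 0.208126 = 0.791874
as a percentage: 0.791874 * 100 = 79.19%

Space savings = 1 - 2838/13636 = 79.19%


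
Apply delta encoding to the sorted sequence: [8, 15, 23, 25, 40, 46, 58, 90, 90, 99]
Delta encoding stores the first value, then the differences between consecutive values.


First value: 8
Deltas:
  15 - 8 = 7
  23 - 15 = 8
  25 - 23 = 2
  40 - 25 = 15
  46 - 40 = 6
  58 - 46 = 12
  90 - 58 = 32
  90 - 90 = 0
  99 - 90 = 9


Delta encoded: [8, 7, 8, 2, 15, 6, 12, 32, 0, 9]


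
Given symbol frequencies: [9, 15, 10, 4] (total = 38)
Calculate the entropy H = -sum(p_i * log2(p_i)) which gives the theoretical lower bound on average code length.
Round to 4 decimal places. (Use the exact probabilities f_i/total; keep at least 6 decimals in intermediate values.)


Per-symbol terms -p_i * log2(p_i) with p_i = f_i/38:
  p = 9/38 = 0.236842: log2(p) = -2.078003, -p*log2(p) = 0.492158
  p = 15/38 = 0.394737: log2(p) = -1.341037, -p*log2(p) = 0.529357
  p = 10/38 = 0.263158: log2(p) = -1.925999, -p*log2(p) = 0.506842
  p = 4/38 = 0.105263: log2(p) = -3.247928, -p*log2(p) = 0.341887
H = 0.492158 + 0.529357 + 0.506842 + 0.341887 = 1.870244

H = 1.8702 bits/symbol


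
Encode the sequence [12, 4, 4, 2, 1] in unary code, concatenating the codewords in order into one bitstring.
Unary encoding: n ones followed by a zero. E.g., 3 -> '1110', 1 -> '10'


Encode each number as n ones followed by a terminating 0:
  12 -> 1111111111110 (13 bits)
  4 -> 11110 (5 bits)
  4 -> 11110 (5 bits)
  2 -> 110 (3 bits)
  1 -> 10 (2 bits)
Total length = 13 + 5 + 5 + 3 + 2 = 28 bits.

Unary([12, 4, 4, 2, 1]) = 1111111111110111101111011010 (28 bits)


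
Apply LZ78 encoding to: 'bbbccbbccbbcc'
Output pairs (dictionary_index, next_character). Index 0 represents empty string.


LZ78 encoding steps:
Dictionary: {0: ''}
Step 1: w='' (idx 0), next='b' -> output (0, 'b'), add 'b' as idx 1
Step 2: w='b' (idx 1), next='b' -> output (1, 'b'), add 'bb' as idx 2
Step 3: w='' (idx 0), next='c' -> output (0, 'c'), add 'c' as idx 3
Step 4: w='c' (idx 3), next='b' -> output (3, 'b'), add 'cb' as idx 4
Step 5: w='b' (idx 1), next='c' -> output (1, 'c'), add 'bc' as idx 5
Step 6: w='cb' (idx 4), next='b' -> output (4, 'b'), add 'cbb' as idx 6
Step 7: w='c' (idx 3), next='c' -> output (3, 'c'), add 'cc' as idx 7


Encoded: [(0, 'b'), (1, 'b'), (0, 'c'), (3, 'b'), (1, 'c'), (4, 'b'), (3, 'c')]


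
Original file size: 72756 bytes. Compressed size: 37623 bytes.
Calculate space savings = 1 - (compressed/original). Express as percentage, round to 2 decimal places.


ratio = compressed/original = 37623/72756 = 0.517112
savings = 1 - ratio = 1 - 0.517112 = 0.482888
as a percentage: 0.482888 * 100 = 48.29%

Space savings = 1 - 37623/72756 = 48.29%


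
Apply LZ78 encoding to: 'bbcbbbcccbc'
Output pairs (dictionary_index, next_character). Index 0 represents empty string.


LZ78 encoding steps:
Dictionary: {0: ''}
Step 1: w='' (idx 0), next='b' -> output (0, 'b'), add 'b' as idx 1
Step 2: w='b' (idx 1), next='c' -> output (1, 'c'), add 'bc' as idx 2
Step 3: w='b' (idx 1), next='b' -> output (1, 'b'), add 'bb' as idx 3
Step 4: w='bc' (idx 2), next='c' -> output (2, 'c'), add 'bcc' as idx 4
Step 5: w='' (idx 0), next='c' -> output (0, 'c'), add 'c' as idx 5
Step 6: w='bc' (idx 2), end of input -> output (2, '')


Encoded: [(0, 'b'), (1, 'c'), (1, 'b'), (2, 'c'), (0, 'c'), (2, '')]


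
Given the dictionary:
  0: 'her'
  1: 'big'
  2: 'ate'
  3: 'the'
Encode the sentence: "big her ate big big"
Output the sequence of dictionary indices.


Look up each word in the dictionary:
  'big' -> 1
  'her' -> 0
  'ate' -> 2
  'big' -> 1
  'big' -> 1

Encoded: [1, 0, 2, 1, 1]


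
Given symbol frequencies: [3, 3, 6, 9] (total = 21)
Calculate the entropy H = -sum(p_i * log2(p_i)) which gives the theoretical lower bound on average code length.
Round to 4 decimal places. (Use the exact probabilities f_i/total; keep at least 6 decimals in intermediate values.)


Per-symbol terms -p_i * log2(p_i) with p_i = f_i/21:
  p = 3/21 = 0.142857: log2(p) = -2.807355, -p*log2(p) = 0.401051
  p = 3/21 = 0.142857: log2(p) = -2.807355, -p*log2(p) = 0.401051
  p = 6/21 = 0.285714: log2(p) = -1.807355, -p*log2(p) = 0.516387
  p = 9/21 = 0.428571: log2(p) = -1.222392, -p*log2(p) = 0.523882
H = 0.401051 + 0.401051 + 0.516387 + 0.523882 = 1.842371

H = 1.8424 bits/symbol


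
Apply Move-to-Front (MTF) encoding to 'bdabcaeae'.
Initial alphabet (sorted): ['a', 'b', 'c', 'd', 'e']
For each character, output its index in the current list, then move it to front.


MTF encoding:
'b': index 1 in ['a', 'b', 'c', 'd', 'e'] -> ['b', 'a', 'c', 'd', 'e']
'd': index 3 in ['b', 'a', 'c', 'd', 'e'] -> ['d', 'b', 'a', 'c', 'e']
'a': index 2 in ['d', 'b', 'a', 'c', 'e'] -> ['a', 'd', 'b', 'c', 'e']
'b': index 2 in ['a', 'd', 'b', 'c', 'e'] -> ['b', 'a', 'd', 'c', 'e']
'c': index 3 in ['b', 'a', 'd', 'c', 'e'] -> ['c', 'b', 'a', 'd', 'e']
'a': index 2 in ['c', 'b', 'a', 'd', 'e'] -> ['a', 'c', 'b', 'd', 'e']
'e': index 4 in ['a', 'c', 'b', 'd', 'e'] -> ['e', 'a', 'c', 'b', 'd']
'a': index 1 in ['e', 'a', 'c', 'b', 'd'] -> ['a', 'e', 'c', 'b', 'd']
'e': index 1 in ['a', 'e', 'c', 'b', 'd'] -> ['e', 'a', 'c', 'b', 'd']


Output: [1, 3, 2, 2, 3, 2, 4, 1, 1]


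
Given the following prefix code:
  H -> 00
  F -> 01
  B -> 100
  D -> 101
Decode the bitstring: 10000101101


Decoding step by step:
Bits 100 -> B
Bits 00 -> H
Bits 101 -> D
Bits 101 -> D


Decoded message: BHDD


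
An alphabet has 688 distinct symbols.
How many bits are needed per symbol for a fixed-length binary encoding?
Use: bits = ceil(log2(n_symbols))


log2(688) = 9.4263
Bracket: 2^9 = 512 < 688 <= 2^10 = 1024
So ceil(log2(688)) = 10

bits = ceil(log2(688)) = ceil(9.4263) = 10 bits


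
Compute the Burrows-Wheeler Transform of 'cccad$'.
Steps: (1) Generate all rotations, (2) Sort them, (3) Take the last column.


Rotations (sorted):
  0: $cccad -> last char: d
  1: ad$ccc -> last char: c
  2: cad$cc -> last char: c
  3: ccad$c -> last char: c
  4: cccad$ -> last char: $
  5: d$ccca -> last char: a


BWT = dccc$a


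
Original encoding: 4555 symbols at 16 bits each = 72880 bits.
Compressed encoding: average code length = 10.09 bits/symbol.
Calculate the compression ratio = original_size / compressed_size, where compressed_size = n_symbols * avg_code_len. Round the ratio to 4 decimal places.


original_size = n_symbols * orig_bits = 4555 * 16 = 72880 bits
compressed_size = n_symbols * avg_code_len = 4555 * 10.09 = 45959.95 bits
ratio = original_size / compressed_size = 72880 / 45959.95 = 1.5857

Compression ratio = 1.5857


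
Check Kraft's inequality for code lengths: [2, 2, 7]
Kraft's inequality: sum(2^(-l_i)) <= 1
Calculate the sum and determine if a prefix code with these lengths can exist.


Sum = 2^(-2) + 2^(-2) + 2^(-7)
    = 0.25 + 0.25 + 0.0078125
    = 65/128 = 0.5078125
Since 0.5078125 <= 1, Kraft's inequality IS satisfied.
A prefix code with these lengths CAN exist.

Kraft sum = 0.5078125. Satisfied.


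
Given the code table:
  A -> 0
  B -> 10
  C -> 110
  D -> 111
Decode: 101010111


Decoding:
10 -> B
10 -> B
10 -> B
111 -> D


Result: BBBD


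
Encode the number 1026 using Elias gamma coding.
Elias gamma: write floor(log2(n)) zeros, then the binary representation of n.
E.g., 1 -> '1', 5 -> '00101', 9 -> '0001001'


num_bits = floor(log2(1026)) + 1 = 11
leading_zeros = num_bits - 1 = 10
binary(1026) = 10000000010

Elias gamma(1026) = '0000000000' + '10000000010' = 000000000010000000010 (21 bits)


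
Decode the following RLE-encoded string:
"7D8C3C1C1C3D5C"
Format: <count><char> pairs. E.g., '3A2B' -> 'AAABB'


Expanding each <count><char> pair:
  7D -> 'DDDDDDD'
  8C -> 'CCCCCCCC'
  3C -> 'CCC'
  1C -> 'C'
  1C -> 'C'
  3D -> 'DDD'
  5C -> 'CCCCC'

Decoded = DDDDDDDCCCCCCCCCCCCCDDDCCCCC


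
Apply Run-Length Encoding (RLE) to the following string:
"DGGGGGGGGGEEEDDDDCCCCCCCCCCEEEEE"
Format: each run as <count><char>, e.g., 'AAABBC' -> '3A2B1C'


Scanning runs left to right:
  i=0: run of 'D' x 1 -> '1D'
  i=1: run of 'G' x 9 -> '9G'
  i=10: run of 'E' x 3 -> '3E'
  i=13: run of 'D' x 4 -> '4D'
  i=17: run of 'C' x 10 -> '10C'
  i=27: run of 'E' x 5 -> '5E'

RLE = 1D9G3E4D10C5E


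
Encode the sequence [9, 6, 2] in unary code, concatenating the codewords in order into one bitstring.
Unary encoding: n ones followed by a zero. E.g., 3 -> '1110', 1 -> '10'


Encode each number as n ones followed by a terminating 0:
  9 -> 1111111110 (10 bits)
  6 -> 1111110 (7 bits)
  2 -> 110 (3 bits)
Total length = 10 + 7 + 3 = 20 bits.

Unary([9, 6, 2]) = 11111111101111110110 (20 bits)


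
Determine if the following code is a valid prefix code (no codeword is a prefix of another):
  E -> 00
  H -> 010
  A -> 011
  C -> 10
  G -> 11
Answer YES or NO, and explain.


Checking each pair (does one codeword prefix another?):
  E='00' vs H='010': no prefix
  E='00' vs A='011': no prefix
  E='00' vs C='10': no prefix
  E='00' vs G='11': no prefix
  H='010' vs E='00': no prefix
  H='010' vs A='011': no prefix
  H='010' vs C='10': no prefix
  H='010' vs G='11': no prefix
  A='011' vs E='00': no prefix
  A='011' vs H='010': no prefix
  A='011' vs C='10': no prefix
  A='011' vs G='11': no prefix
  C='10' vs E='00': no prefix
  C='10' vs H='010': no prefix
  C='10' vs A='011': no prefix
  C='10' vs G='11': no prefix
  G='11' vs E='00': no prefix
  G='11' vs H='010': no prefix
  G='11' vs A='011': no prefix
  G='11' vs C='10': no prefix
No violation found over all pairs.

YES -- this is a valid prefix code. No codeword is a prefix of any other codeword.


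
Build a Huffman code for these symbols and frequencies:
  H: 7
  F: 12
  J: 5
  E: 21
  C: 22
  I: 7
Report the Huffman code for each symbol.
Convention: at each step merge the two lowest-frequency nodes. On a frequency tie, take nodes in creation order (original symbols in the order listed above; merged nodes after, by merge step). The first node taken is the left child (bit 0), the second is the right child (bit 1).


Huffman tree construction:
Step 1: Merge J(5) + H(7) = 12
Step 2: Merge I(7) + F(12) = 19
Step 3: Merge (J+H)(12) + (I+F)(19) = 31
Step 4: Merge E(21) + C(22) = 43
Step 5: Merge ((J+H)+(I+F))(31) + (E+C)(43) = 74
Read each symbol's code off the tree from the root (left child = 0, right child = 1).

Codes:
  H: 001 (length 3)
  F: 011 (length 3)
  J: 000 (length 3)
  E: 10 (length 2)
  C: 11 (length 2)
  I: 010 (length 3)
Average code length: 179/74 = 2.4189 bits/symbol


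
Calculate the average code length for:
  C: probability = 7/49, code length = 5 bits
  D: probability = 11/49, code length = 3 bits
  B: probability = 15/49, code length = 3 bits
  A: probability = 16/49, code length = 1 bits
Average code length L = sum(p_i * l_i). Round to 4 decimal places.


Weighted contributions p_i * l_i:
  C: (7/49) * 5 = 35/49
  D: (11/49) * 3 = 33/49
  B: (15/49) * 3 = 45/49
  A: (16/49) * 1 = 16/49
Sum = (35 + 33 + 45 + 16)/49 = 129/49

L = 129/49 = 2.6327 bits/symbol


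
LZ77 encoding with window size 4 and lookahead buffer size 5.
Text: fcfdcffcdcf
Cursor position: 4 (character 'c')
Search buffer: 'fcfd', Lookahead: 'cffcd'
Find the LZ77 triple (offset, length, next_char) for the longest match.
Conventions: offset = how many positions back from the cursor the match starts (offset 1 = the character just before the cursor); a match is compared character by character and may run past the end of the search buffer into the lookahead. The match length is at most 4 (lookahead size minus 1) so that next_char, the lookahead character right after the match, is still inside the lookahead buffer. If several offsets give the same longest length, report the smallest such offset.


Try each offset into the search buffer:
  offset=1 (pos 3, char 'd'): match length 0
  offset=2 (pos 2, char 'f'): match length 0
  offset=3 (pos 1, char 'c'): match length 2
  offset=4 (pos 0, char 'f'): match length 0
Longest match has length 2 at offset 3.
next_char = character at position 4 + 2 = 6 -> 'f'

Best match: offset=3, length=2 (matching 'cf' starting at position 1)
LZ77 triple: (3, 2, 'f')


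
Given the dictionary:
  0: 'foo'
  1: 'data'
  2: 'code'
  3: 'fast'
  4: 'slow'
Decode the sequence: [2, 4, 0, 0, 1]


Look up each index in the dictionary:
  2 -> 'code'
  4 -> 'slow'
  0 -> 'foo'
  0 -> 'foo'
  1 -> 'data'

Decoded: "code slow foo foo data"


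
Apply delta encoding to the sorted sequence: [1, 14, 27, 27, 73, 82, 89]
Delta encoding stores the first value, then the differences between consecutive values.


First value: 1
Deltas:
  14 - 1 = 13
  27 - 14 = 13
  27 - 27 = 0
  73 - 27 = 46
  82 - 73 = 9
  89 - 82 = 7


Delta encoded: [1, 13, 13, 0, 46, 9, 7]


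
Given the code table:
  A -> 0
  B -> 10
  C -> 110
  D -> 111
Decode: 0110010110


Decoding:
0 -> A
110 -> C
0 -> A
10 -> B
110 -> C


Result: ACABC


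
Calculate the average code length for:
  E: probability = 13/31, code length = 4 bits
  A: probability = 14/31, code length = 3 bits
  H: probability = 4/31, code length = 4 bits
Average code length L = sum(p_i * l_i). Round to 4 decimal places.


Weighted contributions p_i * l_i:
  E: (13/31) * 4 = 52/31
  A: (14/31) * 3 = 42/31
  H: (4/31) * 4 = 16/31
Sum = (52 + 42 + 16)/31 = 110/31

L = 110/31 = 3.5484 bits/symbol


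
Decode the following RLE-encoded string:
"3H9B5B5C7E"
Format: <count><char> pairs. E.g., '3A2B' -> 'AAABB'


Expanding each <count><char> pair:
  3H -> 'HHH'
  9B -> 'BBBBBBBBB'
  5B -> 'BBBBB'
  5C -> 'CCCCC'
  7E -> 'EEEEEEE'

Decoded = HHHBBBBBBBBBBBBBBCCCCCEEEEEEE


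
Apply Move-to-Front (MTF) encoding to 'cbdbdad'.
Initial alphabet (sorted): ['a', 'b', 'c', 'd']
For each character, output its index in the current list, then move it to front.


MTF encoding:
'c': index 2 in ['a', 'b', 'c', 'd'] -> ['c', 'a', 'b', 'd']
'b': index 2 in ['c', 'a', 'b', 'd'] -> ['b', 'c', 'a', 'd']
'd': index 3 in ['b', 'c', 'a', 'd'] -> ['d', 'b', 'c', 'a']
'b': index 1 in ['d', 'b', 'c', 'a'] -> ['b', 'd', 'c', 'a']
'd': index 1 in ['b', 'd', 'c', 'a'] -> ['d', 'b', 'c', 'a']
'a': index 3 in ['d', 'b', 'c', 'a'] -> ['a', 'd', 'b', 'c']
'd': index 1 in ['a', 'd', 'b', 'c'] -> ['d', 'a', 'b', 'c']


Output: [2, 2, 3, 1, 1, 3, 1]


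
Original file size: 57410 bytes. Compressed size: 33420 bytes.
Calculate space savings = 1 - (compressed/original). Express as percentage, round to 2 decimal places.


ratio = compressed/original = 33420/57410 = 0.582129
savings = 1 - ratio = 1 - 0.582129 = 0.417871
as a percentage: 0.417871 * 100 = 41.79%

Space savings = 1 - 33420/57410 = 41.79%


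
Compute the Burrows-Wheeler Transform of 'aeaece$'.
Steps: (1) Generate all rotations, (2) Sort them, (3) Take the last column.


Rotations (sorted):
  0: $aeaece -> last char: e
  1: aeaece$ -> last char: $
  2: aece$ae -> last char: e
  3: ce$aeae -> last char: e
  4: e$aeaec -> last char: c
  5: eaece$a -> last char: a
  6: ece$aea -> last char: a


BWT = e$eecaa


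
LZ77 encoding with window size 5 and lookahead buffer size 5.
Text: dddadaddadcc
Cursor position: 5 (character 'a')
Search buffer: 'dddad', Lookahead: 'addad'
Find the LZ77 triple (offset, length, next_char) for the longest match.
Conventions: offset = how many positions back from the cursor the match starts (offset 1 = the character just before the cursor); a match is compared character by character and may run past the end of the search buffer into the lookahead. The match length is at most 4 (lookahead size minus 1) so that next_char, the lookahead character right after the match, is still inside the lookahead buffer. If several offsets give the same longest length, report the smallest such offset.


Try each offset into the search buffer:
  offset=1 (pos 4, char 'd'): match length 0
  offset=2 (pos 3, char 'a'): match length 2
  offset=3 (pos 2, char 'd'): match length 0
  offset=4 (pos 1, char 'd'): match length 0
  offset=5 (pos 0, char 'd'): match length 0
Longest match has length 2 at offset 2.
next_char = character at position 5 + 2 = 7 -> 'd'

Best match: offset=2, length=2 (matching 'ad' starting at position 3)
LZ77 triple: (2, 2, 'd')
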